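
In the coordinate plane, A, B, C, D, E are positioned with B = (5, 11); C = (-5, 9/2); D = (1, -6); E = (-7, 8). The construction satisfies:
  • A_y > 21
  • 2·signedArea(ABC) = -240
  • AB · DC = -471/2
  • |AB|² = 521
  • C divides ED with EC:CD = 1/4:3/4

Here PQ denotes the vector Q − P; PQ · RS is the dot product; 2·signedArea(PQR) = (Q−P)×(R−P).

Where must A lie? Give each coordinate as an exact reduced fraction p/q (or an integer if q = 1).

1. A_x = -15  [AB · DC = -471/2 ∩ 2·signedArea(ABC) = -240]
2. A_y = 22  [AB · DC = -471/2 ∩ 2·signedArea(ABC) = -240]
   → A = (-15, 22)

A = (-15, 22)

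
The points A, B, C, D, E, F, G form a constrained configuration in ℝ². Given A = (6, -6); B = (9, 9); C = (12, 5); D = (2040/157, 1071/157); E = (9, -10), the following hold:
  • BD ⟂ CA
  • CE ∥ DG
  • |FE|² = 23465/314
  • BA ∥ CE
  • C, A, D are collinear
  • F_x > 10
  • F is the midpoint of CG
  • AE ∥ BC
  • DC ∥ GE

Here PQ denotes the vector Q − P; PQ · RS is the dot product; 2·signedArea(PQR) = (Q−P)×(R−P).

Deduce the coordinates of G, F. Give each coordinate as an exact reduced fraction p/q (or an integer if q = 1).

1. G_x = 1569/157  [DC ∥ GE ∩ CE ∥ DG]
2. G_y = -1284/157  [DC ∥ GE ∩ CE ∥ DG]
   → G = (1569/157, -1284/157)
3. F_x = 3453/314  [F is the midpoint of CG]
4. F_y = -499/314  [F is the midpoint of CG]
   → F = (3453/314, -499/314)

F = (3453/314, -499/314)
G = (1569/157, -1284/157)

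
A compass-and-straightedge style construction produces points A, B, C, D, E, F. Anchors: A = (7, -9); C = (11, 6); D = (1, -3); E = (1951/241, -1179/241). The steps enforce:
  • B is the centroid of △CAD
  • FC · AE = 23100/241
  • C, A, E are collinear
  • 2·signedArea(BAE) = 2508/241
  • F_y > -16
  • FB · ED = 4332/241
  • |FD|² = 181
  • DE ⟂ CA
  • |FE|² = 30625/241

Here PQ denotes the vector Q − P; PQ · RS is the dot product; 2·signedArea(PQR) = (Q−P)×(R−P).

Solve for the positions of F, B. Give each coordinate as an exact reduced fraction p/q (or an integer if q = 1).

B = (19/3, -2)
F = (1251/241, -3804/241)

1. F_x = 1251/241  [line -264/241·x + -990/241·y + -14256/241 = 0 ∩ |FE|² = 30625/241]
2. F_y = -3804/241  [line -264/241·x + -990/241·y + -14256/241 = 0 ∩ |FE|² = 30625/241]
   → F = (1251/241, -3804/241)
3. B_x = 19/3  [B is the centroid of △CAD]
4. B_y = -2  [B is the centroid of △CAD]
   → B = (19/3, -2)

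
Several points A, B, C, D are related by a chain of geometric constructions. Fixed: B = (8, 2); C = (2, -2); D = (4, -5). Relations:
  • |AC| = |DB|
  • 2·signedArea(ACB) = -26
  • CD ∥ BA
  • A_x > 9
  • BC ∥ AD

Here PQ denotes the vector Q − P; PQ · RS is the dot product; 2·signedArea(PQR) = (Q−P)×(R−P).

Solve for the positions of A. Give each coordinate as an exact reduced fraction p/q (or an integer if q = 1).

1. A_x = 10  [BC ∥ AD ∩ CD ∥ BA]
2. A_y = -1  [BC ∥ AD ∩ CD ∥ BA]
   → A = (10, -1)

A = (10, -1)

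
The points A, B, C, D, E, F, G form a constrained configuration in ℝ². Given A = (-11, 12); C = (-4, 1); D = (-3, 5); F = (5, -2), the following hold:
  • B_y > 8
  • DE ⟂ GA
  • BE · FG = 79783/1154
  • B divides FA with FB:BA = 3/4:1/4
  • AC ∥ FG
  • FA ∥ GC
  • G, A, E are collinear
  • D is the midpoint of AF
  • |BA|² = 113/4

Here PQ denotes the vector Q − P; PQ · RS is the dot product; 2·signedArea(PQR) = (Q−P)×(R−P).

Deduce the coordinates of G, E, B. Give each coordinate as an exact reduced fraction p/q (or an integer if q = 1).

1. G_x = 12  [FA ∥ GC ∩ AC ∥ FG]
2. G_y = -13  [FA ∥ GC ∩ AC ∥ FG]
   → G = (12, -13)
3. E_x = -4437/1154  [G, A, E are collinear ∩ DE ⟂ GA]
4. E_y = 4873/1154  [G, A, E are collinear ∩ DE ⟂ GA]
   → E = (-4437/1154, 4873/1154)
5. B_x = -7  [B divides FA with FB:BA = 3/4:1/4]
6. B_y = 17/2  [B divides FA with FB:BA = 3/4:1/4]
   → B = (-7, 17/2)

B = (-7, 17/2)
E = (-4437/1154, 4873/1154)
G = (12, -13)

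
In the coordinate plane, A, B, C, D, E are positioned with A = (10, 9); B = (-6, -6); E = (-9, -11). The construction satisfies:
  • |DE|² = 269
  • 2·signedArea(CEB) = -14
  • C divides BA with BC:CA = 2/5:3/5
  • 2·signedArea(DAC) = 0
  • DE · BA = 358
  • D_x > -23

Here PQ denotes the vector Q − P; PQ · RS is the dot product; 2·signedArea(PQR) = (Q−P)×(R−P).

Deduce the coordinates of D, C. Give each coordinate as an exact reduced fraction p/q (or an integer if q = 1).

1. C_x = 2/5  [C divides BA with BC:CA = 2/5:3/5]
2. C_y = 0  [C divides BA with BC:CA = 2/5:3/5]
   → C = (2/5, 0)
3. D_x = -22  [2·signedArea(DAC) = 0 ∩ DE · BA = 358]
4. D_y = -21  [2·signedArea(DAC) = 0 ∩ DE · BA = 358]
   → D = (-22, -21)

C = (2/5, 0)
D = (-22, -21)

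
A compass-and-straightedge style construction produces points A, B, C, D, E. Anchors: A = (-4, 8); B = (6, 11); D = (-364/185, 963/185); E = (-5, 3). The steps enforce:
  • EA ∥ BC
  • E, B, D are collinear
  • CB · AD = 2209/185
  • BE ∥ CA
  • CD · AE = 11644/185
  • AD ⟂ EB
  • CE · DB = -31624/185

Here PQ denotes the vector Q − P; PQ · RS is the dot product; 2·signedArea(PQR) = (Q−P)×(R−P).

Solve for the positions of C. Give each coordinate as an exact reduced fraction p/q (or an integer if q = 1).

C = (7, 16)

1. C_x = 7  [BE ∥ CA ∩ EA ∥ BC]
2. C_y = 16  [BE ∥ CA ∩ EA ∥ BC]
   → C = (7, 16)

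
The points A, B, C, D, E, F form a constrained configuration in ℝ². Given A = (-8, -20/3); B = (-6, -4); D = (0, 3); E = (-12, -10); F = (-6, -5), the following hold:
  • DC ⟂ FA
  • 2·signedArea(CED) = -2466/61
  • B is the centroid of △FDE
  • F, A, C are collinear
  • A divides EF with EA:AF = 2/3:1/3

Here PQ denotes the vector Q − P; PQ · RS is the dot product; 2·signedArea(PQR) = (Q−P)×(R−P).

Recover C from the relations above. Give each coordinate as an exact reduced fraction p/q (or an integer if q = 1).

C = (90/61, 75/61)

1. C_x = 90/61  [F, A, C are collinear ∩ DC ⟂ FA]
2. C_y = 75/61  [F, A, C are collinear ∩ DC ⟂ FA]
   → C = (90/61, 75/61)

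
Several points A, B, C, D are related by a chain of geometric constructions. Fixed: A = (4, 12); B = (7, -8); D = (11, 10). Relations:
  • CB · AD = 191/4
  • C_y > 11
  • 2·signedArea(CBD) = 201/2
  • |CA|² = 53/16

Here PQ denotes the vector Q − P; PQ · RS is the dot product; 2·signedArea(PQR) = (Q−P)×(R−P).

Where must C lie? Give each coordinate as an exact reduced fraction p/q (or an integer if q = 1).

C = (23/4, 23/2)

1. C_x = 23/4  [2·signedArea(CBD) = 201/2 ∩ CB · AD = 191/4]
2. C_y = 23/2  [2·signedArea(CBD) = 201/2 ∩ CB · AD = 191/4]
   → C = (23/4, 23/2)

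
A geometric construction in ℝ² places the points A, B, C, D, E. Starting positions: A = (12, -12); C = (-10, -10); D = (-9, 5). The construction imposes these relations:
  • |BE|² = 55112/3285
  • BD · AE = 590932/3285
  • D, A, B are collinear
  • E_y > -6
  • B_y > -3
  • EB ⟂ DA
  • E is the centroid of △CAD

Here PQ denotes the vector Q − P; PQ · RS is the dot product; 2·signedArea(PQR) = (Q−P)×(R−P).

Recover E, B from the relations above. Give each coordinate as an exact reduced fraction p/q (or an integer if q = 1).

B = (89/365, -2719/1095)
E = (-7/3, -17/3)

1. E_x = -7/3  [E is the centroid of △CAD]
2. E_y = -17/3  [E is the centroid of △CAD]
   → E = (-7/3, -17/3)
3. B_x = 89/365  [D, A, B are collinear ∩ EB ⟂ DA]
4. B_y = -2719/1095  [D, A, B are collinear ∩ EB ⟂ DA]
   → B = (89/365, -2719/1095)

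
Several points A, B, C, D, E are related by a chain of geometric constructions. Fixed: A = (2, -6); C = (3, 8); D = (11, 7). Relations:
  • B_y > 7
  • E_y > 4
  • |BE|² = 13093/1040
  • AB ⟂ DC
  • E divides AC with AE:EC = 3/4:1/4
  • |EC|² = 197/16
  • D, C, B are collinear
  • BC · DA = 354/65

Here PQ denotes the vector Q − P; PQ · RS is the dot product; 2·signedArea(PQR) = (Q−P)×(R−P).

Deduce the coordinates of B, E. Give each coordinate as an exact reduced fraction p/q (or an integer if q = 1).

B = (243/65, 514/65)
E = (11/4, 9/2)

1. B_x = 243/65  [D, C, B are collinear ∩ AB ⟂ DC]
2. B_y = 514/65  [D, C, B are collinear ∩ AB ⟂ DC]
   → B = (243/65, 514/65)
3. E_x = 11/4  [E divides AC with AE:EC = 3/4:1/4]
4. E_y = 9/2  [E divides AC with AE:EC = 3/4:1/4]
   → E = (11/4, 9/2)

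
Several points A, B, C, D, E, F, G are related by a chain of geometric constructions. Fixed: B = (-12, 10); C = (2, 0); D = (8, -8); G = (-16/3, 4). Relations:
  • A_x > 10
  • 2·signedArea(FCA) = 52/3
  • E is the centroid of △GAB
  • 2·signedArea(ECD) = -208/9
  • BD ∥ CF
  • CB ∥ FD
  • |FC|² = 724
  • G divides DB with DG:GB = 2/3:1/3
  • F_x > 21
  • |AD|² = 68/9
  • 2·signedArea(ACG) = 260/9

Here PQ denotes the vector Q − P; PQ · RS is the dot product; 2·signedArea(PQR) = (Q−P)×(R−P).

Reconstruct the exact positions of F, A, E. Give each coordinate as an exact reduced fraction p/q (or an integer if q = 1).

1. F_x = 22  [CB ∥ FD ∩ BD ∥ CF]
2. F_y = -18  [CB ∥ FD ∩ BD ∥ CF]
   → F = (22, -18)
3. A_x = 32/3  [2·signedArea(ACG) = 260/9 ∩ 2·signedArea(FCA) = 52/3]
4. A_y = -26/3  [2·signedArea(ACG) = 260/9 ∩ 2·signedArea(FCA) = 52/3]
   → A = (32/3, -26/3)
5. E_x = -20/9  [E is the centroid of △GAB]
6. E_y = 16/9  [E is the centroid of △GAB]
   → E = (-20/9, 16/9)

A = (32/3, -26/3)
E = (-20/9, 16/9)
F = (22, -18)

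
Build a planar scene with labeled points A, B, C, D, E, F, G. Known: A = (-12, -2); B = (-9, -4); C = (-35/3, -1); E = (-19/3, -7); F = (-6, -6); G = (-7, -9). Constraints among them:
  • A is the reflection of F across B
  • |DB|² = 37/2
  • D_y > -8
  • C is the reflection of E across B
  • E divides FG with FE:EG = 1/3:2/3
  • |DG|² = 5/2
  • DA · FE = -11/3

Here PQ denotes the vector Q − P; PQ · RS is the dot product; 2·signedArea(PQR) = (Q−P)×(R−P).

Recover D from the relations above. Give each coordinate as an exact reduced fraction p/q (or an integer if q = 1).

1. D_x = -13/2  [line 1/3·x + 1·y + 29/3 = 0 ∩ |DG|² = 5/2]
2. D_y = -15/2  [line 1/3·x + 1·y + 29/3 = 0 ∩ |DG|² = 5/2]
   → D = (-13/2, -15/2)

D = (-13/2, -15/2)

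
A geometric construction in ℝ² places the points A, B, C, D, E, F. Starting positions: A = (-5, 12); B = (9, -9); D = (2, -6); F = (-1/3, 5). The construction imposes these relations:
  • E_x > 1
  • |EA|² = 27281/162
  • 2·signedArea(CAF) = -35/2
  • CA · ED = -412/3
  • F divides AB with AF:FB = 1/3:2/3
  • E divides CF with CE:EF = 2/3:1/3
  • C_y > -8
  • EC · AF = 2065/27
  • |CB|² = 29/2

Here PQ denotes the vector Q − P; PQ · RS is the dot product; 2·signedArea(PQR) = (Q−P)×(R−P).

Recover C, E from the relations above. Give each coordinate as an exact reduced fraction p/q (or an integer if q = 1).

C = (11/2, -15/2)
E = (29/18, 5/6)

1. C_x = 11/2  [line 7·x + 14/3·y + -7/2 = 0 ∩ |CB|² = 29/2]
2. C_y = -15/2  [line 7·x + 14/3·y + -7/2 = 0 ∩ |CB|² = 29/2]
   → C = (11/2, -15/2)
3. E_x = 29/18  [E divides CF with CE:EF = 2/3:1/3]
4. E_y = 5/6  [E divides CF with CE:EF = 2/3:1/3]
   → E = (29/18, 5/6)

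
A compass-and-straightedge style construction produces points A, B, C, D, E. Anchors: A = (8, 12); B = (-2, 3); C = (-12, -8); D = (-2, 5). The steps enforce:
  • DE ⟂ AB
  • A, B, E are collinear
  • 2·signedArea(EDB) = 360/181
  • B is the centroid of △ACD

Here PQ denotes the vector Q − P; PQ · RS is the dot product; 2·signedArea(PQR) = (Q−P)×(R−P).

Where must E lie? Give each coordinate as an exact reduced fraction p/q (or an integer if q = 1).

1. E_x = -182/181  [A, B, E are collinear ∩ DE ⟂ AB]
2. E_y = 705/181  [A, B, E are collinear ∩ DE ⟂ AB]
   → E = (-182/181, 705/181)

E = (-182/181, 705/181)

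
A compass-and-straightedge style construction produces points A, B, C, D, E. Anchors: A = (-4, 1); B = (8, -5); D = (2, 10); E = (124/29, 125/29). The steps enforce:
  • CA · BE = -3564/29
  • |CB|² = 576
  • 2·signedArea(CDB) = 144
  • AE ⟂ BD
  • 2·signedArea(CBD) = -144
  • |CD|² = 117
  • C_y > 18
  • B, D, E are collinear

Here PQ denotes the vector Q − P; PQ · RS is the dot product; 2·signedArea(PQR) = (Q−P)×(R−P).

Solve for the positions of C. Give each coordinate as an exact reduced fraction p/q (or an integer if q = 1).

1. C_x = 8  [2·signedArea(CBD) = -144 ∩ CA · BE = -3564/29]
2. C_y = 19  [2·signedArea(CBD) = -144 ∩ CA · BE = -3564/29]
   → C = (8, 19)

C = (8, 19)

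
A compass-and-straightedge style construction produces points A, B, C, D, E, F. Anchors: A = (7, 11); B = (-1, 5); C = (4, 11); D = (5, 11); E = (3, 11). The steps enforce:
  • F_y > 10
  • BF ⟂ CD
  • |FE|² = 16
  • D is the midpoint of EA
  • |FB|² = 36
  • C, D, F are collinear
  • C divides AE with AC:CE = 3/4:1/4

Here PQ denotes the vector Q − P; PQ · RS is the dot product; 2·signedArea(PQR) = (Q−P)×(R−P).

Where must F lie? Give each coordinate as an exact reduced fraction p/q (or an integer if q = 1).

1. F_x = -1  [C, D, F are collinear ∩ BF ⟂ CD]
2. F_y = 11  [C, D, F are collinear ∩ BF ⟂ CD]
   → F = (-1, 11)

F = (-1, 11)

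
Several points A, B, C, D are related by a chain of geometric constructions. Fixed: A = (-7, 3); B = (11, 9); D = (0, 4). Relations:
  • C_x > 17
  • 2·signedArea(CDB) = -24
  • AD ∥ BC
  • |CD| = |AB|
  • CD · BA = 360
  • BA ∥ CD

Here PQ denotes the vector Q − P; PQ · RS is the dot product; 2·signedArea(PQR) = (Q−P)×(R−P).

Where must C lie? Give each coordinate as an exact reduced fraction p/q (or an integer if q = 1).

C = (18, 10)

1. C_x = 18  [BA ∥ CD ∩ AD ∥ BC]
2. C_y = 10  [BA ∥ CD ∩ AD ∥ BC]
   → C = (18, 10)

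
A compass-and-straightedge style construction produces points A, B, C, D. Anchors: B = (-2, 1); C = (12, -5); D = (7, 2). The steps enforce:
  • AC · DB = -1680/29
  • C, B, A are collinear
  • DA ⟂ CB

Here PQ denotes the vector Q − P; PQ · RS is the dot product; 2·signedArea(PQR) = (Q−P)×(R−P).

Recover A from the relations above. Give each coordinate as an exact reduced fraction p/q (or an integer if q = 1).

1. A_x = 152/29  [C, B, A are collinear ∩ DA ⟂ CB]
2. A_y = -61/29  [C, B, A are collinear ∩ DA ⟂ CB]
   → A = (152/29, -61/29)

A = (152/29, -61/29)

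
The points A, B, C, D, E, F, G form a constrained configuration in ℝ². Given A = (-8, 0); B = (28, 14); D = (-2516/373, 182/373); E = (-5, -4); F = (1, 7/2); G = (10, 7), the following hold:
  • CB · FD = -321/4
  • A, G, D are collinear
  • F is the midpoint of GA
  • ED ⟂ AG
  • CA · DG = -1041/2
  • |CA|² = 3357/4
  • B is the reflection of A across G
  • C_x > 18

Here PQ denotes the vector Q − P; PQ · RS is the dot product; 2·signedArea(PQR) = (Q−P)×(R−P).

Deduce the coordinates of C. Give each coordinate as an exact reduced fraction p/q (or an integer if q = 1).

C = (19, 21/2)

1. C_x = 19  [line 2889/373·x + 2247/746·y + -266751/1492 = 0 ∩ |CA|² = 3357/4]
2. C_y = 21/2  [line 2889/373·x + 2247/746·y + -266751/1492 = 0 ∩ |CA|² = 3357/4]
   → C = (19, 21/2)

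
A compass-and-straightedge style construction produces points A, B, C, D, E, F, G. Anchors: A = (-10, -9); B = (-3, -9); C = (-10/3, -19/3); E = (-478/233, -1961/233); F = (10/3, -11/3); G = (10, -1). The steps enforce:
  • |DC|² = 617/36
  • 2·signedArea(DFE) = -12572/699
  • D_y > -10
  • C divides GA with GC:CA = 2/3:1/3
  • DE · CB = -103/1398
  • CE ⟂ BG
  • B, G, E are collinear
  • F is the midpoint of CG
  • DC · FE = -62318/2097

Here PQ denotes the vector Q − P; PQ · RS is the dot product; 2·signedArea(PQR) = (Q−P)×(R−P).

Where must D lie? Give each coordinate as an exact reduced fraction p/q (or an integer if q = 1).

1. D_x = -13/2  [DC · FE = -62318/2097 ∩ DE · CB = -103/1398]
2. D_y = -9  [DC · FE = -62318/2097 ∩ DE · CB = -103/1398]
   → D = (-13/2, -9)

D = (-13/2, -9)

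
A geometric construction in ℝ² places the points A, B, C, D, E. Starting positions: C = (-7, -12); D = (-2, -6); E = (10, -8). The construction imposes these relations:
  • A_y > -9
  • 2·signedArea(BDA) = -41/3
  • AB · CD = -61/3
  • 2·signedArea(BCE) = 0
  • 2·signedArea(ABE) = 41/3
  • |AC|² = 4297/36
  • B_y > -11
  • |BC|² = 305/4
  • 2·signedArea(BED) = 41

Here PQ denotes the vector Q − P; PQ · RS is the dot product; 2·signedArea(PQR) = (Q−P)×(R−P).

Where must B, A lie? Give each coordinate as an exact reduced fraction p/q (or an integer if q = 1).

A = (19/6, -8)
B = (3/2, -10)

1. B_x = 3/2  [2·signedArea(BCE) = 0 ∩ 2·signedArea(BED) = 41]
2. B_y = -10  [2·signedArea(BCE) = 0 ∩ 2·signedArea(BED) = 41]
   → B = (3/2, -10)
3. A_x = 19/6  [2·signedArea(ABE) = 41/3 ∩ 2·signedArea(BDA) = -41/3]
4. A_y = -8  [2·signedArea(ABE) = 41/3 ∩ 2·signedArea(BDA) = -41/3]
   → A = (19/6, -8)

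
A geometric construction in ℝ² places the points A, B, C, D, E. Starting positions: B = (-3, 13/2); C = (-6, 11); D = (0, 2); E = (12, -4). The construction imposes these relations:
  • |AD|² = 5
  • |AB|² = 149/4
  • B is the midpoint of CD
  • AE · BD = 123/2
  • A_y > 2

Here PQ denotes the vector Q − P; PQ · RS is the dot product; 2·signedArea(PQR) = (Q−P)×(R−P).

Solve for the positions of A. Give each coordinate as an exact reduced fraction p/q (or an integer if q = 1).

A = (2, 3)

1. A_x = 2  [line -3·x + 9/2·y + -15/2 = 0 ∩ |AB|² = 149/4]
2. A_y = 3  [line -3·x + 9/2·y + -15/2 = 0 ∩ |AB|² = 149/4]
   → A = (2, 3)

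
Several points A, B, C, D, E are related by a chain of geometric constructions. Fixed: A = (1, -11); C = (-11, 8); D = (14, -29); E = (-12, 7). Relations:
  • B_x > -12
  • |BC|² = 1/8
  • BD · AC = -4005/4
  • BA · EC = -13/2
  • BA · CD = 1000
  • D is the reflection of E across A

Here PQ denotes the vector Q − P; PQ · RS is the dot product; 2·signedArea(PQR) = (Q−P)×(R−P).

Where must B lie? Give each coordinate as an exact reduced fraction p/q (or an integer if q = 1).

1. B_x = -45/4  [BD · AC = -4005/4 ∩ BA · EC = -13/2]
2. B_y = 31/4  [BD · AC = -4005/4 ∩ BA · EC = -13/2]
   → B = (-45/4, 31/4)

B = (-45/4, 31/4)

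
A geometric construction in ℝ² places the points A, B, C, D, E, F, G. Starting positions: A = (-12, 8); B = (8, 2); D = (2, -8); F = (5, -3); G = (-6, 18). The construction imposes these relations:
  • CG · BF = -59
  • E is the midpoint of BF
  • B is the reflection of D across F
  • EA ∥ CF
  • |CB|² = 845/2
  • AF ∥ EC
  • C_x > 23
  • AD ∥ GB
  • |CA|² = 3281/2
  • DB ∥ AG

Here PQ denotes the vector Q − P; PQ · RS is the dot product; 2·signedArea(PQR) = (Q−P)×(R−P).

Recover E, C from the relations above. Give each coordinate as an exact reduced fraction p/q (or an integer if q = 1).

C = (47/2, -23/2)
E = (13/2, -1/2)

1. E_x = 13/2  [E is the midpoint of BF]
2. E_y = -1/2  [E is the midpoint of BF]
   → E = (13/2, -1/2)
3. C_x = 47/2  [EA ∥ CF ∩ AF ∥ EC]
4. C_y = -23/2  [EA ∥ CF ∩ AF ∥ EC]
   → C = (47/2, -23/2)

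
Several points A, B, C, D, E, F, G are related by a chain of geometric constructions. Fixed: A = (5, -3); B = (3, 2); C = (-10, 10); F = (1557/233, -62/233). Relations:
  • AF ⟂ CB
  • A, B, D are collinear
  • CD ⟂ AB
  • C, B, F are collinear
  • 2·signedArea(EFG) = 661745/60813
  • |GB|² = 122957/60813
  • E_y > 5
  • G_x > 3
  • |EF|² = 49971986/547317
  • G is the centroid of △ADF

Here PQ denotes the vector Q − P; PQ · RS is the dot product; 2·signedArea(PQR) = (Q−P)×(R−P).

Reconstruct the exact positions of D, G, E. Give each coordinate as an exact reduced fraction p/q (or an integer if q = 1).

D = (-45/29, 388/29)
E = (-73444/60813, 311587/60813)
G = (68453/20271, 68335/20271)

1. D_x = -45/29  [A, B, D are collinear ∩ CD ⟂ AB]
2. D_y = 388/29  [A, B, D are collinear ∩ CD ⟂ AB]
   → D = (-45/29, 388/29)
3. G_x = 68453/20271  [G is the centroid of △ADF]
4. G_y = 68335/20271  [G is the centroid of △ADF]
   → G = (68453/20271, 68335/20271)
5. E_x = -73444/60813  [line -73729/20271·x + -67006/20271·y + 762826/60813 = 0 ∩ |EF|² = 49971986/547317]
6. E_y = 311587/60813  [line -73729/20271·x + -67006/20271·y + 762826/60813 = 0 ∩ |EF|² = 49971986/547317]
   → E = (-73444/60813, 311587/60813)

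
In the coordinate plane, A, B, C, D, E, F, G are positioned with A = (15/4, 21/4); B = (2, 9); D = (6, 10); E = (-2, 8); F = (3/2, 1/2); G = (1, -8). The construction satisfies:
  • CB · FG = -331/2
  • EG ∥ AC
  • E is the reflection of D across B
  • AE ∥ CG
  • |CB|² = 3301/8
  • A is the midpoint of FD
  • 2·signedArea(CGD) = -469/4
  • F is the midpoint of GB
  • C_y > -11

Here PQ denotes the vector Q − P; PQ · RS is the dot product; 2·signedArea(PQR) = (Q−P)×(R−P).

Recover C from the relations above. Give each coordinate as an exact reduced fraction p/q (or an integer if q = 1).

C = (27/4, -43/4)

1. C_x = 27/4  [AE ∥ CG ∩ EG ∥ AC]
2. C_y = -43/4  [AE ∥ CG ∩ EG ∥ AC]
   → C = (27/4, -43/4)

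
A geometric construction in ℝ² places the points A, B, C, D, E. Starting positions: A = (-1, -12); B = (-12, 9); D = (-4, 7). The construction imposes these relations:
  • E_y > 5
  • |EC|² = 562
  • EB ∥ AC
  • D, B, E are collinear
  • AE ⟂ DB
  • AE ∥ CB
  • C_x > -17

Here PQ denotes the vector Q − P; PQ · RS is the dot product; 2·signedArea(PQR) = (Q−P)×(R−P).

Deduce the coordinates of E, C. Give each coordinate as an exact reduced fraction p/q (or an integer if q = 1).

C = (-277/17, -139/17)
E = (56/17, 88/17)

1. E_x = 56/17  [D, B, E are collinear ∩ AE ⟂ DB]
2. E_y = 88/17  [D, B, E are collinear ∩ AE ⟂ DB]
   → E = (56/17, 88/17)
3. C_x = -277/17  [AE ∥ CB ∩ EB ∥ AC]
4. C_y = -139/17  [AE ∥ CB ∩ EB ∥ AC]
   → C = (-277/17, -139/17)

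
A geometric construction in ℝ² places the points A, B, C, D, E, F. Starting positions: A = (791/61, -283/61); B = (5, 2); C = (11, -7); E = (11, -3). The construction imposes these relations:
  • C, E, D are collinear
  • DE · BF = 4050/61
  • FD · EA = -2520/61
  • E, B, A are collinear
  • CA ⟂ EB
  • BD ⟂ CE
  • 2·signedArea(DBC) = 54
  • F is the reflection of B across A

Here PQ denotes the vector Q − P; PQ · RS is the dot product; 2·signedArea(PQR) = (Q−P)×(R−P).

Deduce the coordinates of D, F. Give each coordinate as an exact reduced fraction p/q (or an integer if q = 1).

1. D_x = 11  [C, E, D are collinear ∩ BD ⟂ CE]
2. D_y = 2  [C, E, D are collinear ∩ BD ⟂ CE]
   → D = (11, 2)
3. F_x = 1277/61  [F is the reflection of B across A]
4. F_y = -688/61  [F is the reflection of B across A]
   → F = (1277/61, -688/61)

D = (11, 2)
F = (1277/61, -688/61)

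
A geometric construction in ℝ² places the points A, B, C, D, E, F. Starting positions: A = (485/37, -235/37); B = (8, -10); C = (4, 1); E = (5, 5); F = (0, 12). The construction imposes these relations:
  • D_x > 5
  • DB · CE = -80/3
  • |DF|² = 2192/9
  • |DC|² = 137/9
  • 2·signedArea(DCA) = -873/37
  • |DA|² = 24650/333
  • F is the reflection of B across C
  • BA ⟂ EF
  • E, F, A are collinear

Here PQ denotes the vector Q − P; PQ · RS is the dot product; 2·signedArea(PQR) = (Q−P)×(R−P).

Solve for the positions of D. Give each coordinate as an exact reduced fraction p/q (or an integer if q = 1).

1. D_x = 16/3  [2·signedArea(DCA) = -873/37 ∩ DB · CE = -80/3]
2. D_y = -8/3  [2·signedArea(DCA) = -873/37 ∩ DB · CE = -80/3]
   → D = (16/3, -8/3)

D = (16/3, -8/3)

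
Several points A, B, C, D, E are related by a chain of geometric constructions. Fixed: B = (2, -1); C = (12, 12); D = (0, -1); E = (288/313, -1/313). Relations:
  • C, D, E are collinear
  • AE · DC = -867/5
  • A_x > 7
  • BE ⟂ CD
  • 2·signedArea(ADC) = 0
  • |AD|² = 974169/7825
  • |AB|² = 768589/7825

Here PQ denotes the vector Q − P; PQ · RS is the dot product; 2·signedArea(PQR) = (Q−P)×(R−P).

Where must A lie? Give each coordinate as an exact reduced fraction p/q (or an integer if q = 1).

A = (11844/1565, 11266/1565)

1. A_x = 11844/1565  [2·signedArea(ADC) = 0 ∩ AE · DC = -867/5]
2. A_y = 11266/1565  [2·signedArea(ADC) = 0 ∩ AE · DC = -867/5]
   → A = (11844/1565, 11266/1565)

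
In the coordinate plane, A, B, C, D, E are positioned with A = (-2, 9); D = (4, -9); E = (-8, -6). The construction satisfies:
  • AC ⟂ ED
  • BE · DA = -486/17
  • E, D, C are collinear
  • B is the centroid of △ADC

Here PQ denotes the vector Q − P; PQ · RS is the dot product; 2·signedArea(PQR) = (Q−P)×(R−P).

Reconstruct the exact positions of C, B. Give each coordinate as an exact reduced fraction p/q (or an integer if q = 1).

B = (-22/17, -37/17)
C = (-100/17, -111/17)

1. C_x = -100/17  [E, D, C are collinear ∩ AC ⟂ ED]
2. C_y = -111/17  [E, D, C are collinear ∩ AC ⟂ ED]
   → C = (-100/17, -111/17)
3. B_x = -22/17  [B is the centroid of △ADC]
4. B_y = -37/17  [B is the centroid of △ADC]
   → B = (-22/17, -37/17)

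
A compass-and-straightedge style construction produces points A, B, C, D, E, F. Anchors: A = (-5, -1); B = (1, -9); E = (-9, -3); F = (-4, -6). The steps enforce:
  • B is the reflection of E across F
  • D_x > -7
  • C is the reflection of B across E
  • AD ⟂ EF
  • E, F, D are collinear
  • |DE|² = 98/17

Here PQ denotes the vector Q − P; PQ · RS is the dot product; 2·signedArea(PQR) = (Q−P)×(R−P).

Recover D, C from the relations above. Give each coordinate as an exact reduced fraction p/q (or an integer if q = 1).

1. D_x = -118/17  [E, F, D are collinear ∩ AD ⟂ EF]
2. D_y = -72/17  [E, F, D are collinear ∩ AD ⟂ EF]
   → D = (-118/17, -72/17)
3. C_x = -19  [C is the reflection of B across E]
4. C_y = 3  [C is the reflection of B across E]
   → C = (-19, 3)

C = (-19, 3)
D = (-118/17, -72/17)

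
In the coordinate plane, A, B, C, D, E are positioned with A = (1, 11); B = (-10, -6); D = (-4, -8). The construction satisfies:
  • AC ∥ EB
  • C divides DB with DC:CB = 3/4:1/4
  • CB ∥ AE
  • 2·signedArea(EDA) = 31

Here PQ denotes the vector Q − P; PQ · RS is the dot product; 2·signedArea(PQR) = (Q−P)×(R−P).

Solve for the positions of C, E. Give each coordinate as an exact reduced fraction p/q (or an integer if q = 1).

C = (-17/2, -13/2)
E = (-1/2, 23/2)

1. C_x = -17/2  [C divides DB with DC:CB = 3/4:1/4]
2. C_y = -13/2  [C divides DB with DC:CB = 3/4:1/4]
   → C = (-17/2, -13/2)
3. E_x = -1/2  [AC ∥ EB ∩ CB ∥ AE]
4. E_y = 23/2  [AC ∥ EB ∩ CB ∥ AE]
   → E = (-1/2, 23/2)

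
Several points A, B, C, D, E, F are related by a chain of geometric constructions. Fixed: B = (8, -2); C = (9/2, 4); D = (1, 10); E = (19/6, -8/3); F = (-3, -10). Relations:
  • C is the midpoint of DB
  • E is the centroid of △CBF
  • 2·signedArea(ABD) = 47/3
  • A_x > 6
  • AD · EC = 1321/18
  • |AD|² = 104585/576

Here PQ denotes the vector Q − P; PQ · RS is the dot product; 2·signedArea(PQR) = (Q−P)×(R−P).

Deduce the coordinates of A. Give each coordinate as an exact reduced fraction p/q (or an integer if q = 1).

A = (163/24, -13/6)

1. A_x = 163/24  [2·signedArea(ABD) = 47/3 ∩ AD · EC = 1321/18]
2. A_y = -13/6  [2·signedArea(ABD) = 47/3 ∩ AD · EC = 1321/18]
   → A = (163/24, -13/6)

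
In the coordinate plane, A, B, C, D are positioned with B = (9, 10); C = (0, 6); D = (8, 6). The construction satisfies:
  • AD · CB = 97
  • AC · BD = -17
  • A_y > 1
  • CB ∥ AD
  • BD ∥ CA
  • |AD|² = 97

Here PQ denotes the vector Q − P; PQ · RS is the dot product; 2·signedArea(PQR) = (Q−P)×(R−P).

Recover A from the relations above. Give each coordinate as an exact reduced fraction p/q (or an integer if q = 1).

A = (-1, 2)

1. A_x = -1  [CB ∥ AD ∩ BD ∥ CA]
2. A_y = 2  [CB ∥ AD ∩ BD ∥ CA]
   → A = (-1, 2)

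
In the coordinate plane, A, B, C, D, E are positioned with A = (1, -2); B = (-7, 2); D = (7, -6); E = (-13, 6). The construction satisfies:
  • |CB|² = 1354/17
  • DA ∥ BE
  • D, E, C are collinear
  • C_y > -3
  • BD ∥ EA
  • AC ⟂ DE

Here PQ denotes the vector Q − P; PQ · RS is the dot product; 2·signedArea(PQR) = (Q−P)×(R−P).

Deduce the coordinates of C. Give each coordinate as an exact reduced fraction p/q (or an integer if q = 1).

C = (14/17, -39/17)

1. C_x = 14/17  [D, E, C are collinear ∩ AC ⟂ DE]
2. C_y = -39/17  [D, E, C are collinear ∩ AC ⟂ DE]
   → C = (14/17, -39/17)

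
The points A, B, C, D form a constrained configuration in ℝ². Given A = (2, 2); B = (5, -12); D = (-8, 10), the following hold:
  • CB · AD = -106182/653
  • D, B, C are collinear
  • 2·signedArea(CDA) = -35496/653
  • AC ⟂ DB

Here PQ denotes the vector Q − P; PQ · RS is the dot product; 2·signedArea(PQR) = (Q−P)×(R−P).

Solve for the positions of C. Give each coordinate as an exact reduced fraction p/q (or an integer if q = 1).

C = (-1246/653, -202/653)

1. C_x = -1246/653  [D, B, C are collinear ∩ AC ⟂ DB]
2. C_y = -202/653  [D, B, C are collinear ∩ AC ⟂ DB]
   → C = (-1246/653, -202/653)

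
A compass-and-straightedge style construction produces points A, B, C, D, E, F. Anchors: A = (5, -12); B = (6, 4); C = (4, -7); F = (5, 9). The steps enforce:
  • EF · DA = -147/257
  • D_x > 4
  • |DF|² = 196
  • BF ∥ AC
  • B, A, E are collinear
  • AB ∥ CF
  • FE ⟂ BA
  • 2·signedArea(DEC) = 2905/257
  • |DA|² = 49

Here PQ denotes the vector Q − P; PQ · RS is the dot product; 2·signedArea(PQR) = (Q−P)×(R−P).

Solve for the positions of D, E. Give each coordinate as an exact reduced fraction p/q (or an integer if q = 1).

D = (5, -5)
E = (1621/257, 2292/257)

1. E_x = 1621/257  [B, A, E are collinear ∩ FE ⟂ BA]
2. E_y = 2292/257  [B, A, E are collinear ∩ FE ⟂ BA]
   → E = (1621/257, 2292/257)
3. D_x = 5  [2·signedArea(DEC) = 2905/257 ∩ EF · DA = -147/257]
4. D_y = -5  [2·signedArea(DEC) = 2905/257 ∩ EF · DA = -147/257]
   → D = (5, -5)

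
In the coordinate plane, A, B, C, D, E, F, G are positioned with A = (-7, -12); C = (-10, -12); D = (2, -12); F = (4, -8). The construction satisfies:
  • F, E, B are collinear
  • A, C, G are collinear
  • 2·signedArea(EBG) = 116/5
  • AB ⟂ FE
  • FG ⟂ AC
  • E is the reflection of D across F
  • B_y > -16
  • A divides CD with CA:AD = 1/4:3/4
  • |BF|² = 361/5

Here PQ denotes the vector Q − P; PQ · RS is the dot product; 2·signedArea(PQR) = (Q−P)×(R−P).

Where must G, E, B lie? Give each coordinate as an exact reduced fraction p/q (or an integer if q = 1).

1. G_x = 4  [A, C, G are collinear ∩ FG ⟂ AC]
2. G_y = -12  [A, C, G are collinear ∩ FG ⟂ AC]
   → G = (4, -12)
3. E_x = 6  [E is the reflection of D across F]
4. E_y = -4  [E is the reflection of D across F]
   → E = (6, -4)
5. B_x = 1/5  [F, E, B are collinear ∩ AB ⟂ FE]
6. B_y = -78/5  [F, E, B are collinear ∩ AB ⟂ FE]
   → B = (1/5, -78/5)

B = (1/5, -78/5)
E = (6, -4)
G = (4, -12)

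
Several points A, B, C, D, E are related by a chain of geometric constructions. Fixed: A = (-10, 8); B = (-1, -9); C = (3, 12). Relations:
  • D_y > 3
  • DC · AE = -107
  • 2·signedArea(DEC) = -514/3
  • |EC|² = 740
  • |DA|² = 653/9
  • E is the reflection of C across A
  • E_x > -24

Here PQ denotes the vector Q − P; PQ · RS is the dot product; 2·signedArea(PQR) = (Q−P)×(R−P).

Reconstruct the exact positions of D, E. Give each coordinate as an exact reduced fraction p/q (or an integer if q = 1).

1. E_x = -23  [E is the reflection of C across A]
2. E_y = 4  [E is the reflection of C across A]
   → E = (-23, 4)
3. D_x = -8/3  [2·signedArea(DEC) = -514/3 ∩ DC · AE = -107]
4. D_y = 11/3  [2·signedArea(DEC) = -514/3 ∩ DC · AE = -107]
   → D = (-8/3, 11/3)

D = (-8/3, 11/3)
E = (-23, 4)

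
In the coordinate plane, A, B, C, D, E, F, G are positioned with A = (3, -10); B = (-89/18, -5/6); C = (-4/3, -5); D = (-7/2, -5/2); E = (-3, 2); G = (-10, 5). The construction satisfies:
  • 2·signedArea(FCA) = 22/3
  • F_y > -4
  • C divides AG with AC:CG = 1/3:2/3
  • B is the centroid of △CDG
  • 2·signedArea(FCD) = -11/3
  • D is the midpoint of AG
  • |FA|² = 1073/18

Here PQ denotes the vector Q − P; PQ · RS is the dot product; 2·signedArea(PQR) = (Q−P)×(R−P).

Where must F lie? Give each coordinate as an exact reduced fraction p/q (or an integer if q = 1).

F = (-7/6, -7/2)

1. F_x = -7/6  [line 5·x + 13/3·y + 21 = 0 ∩ |FA|² = 1073/18]
2. F_y = -7/2  [line 5·x + 13/3·y + 21 = 0 ∩ |FA|² = 1073/18]
   → F = (-7/6, -7/2)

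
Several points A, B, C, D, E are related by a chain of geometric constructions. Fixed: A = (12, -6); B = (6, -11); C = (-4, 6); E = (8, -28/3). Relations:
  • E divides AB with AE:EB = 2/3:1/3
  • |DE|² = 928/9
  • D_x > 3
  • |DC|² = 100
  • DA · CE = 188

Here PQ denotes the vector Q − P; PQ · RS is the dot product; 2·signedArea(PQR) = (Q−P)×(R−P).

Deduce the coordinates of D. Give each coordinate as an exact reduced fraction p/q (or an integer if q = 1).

1. D_x = 4  [line -12·x + 46/3·y + 48 = 0 ∩ |DE|² = 928/9]
2. D_y = 0  [line -12·x + 46/3·y + 48 = 0 ∩ |DE|² = 928/9]
   → D = (4, 0)

D = (4, 0)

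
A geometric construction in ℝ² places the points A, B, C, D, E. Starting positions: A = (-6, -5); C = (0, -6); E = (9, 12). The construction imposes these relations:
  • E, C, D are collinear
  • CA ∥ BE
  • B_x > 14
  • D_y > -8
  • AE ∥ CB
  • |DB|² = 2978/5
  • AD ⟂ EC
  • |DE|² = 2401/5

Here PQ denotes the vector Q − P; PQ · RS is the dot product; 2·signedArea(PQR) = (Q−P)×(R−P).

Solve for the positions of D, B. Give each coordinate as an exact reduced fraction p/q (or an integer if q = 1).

1. D_x = -4/5  [E, C, D are collinear ∩ AD ⟂ EC]
2. D_y = -38/5  [E, C, D are collinear ∩ AD ⟂ EC]
   → D = (-4/5, -38/5)
3. B_x = 15  [CA ∥ BE ∩ AE ∥ CB]
4. B_y = 11  [CA ∥ BE ∩ AE ∥ CB]
   → B = (15, 11)

B = (15, 11)
D = (-4/5, -38/5)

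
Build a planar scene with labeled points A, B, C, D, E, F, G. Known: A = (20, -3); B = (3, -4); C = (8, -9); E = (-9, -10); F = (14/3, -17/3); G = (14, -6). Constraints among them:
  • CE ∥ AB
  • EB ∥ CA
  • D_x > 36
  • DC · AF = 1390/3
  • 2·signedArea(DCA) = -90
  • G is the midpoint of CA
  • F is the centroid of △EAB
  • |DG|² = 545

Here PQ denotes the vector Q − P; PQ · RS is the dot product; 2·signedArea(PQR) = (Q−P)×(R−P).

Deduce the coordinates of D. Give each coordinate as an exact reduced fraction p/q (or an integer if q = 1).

1. D_x = 37  [2·signedArea(DCA) = -90 ∩ DC · AF = 1390/3]
2. D_y = -2  [2·signedArea(DCA) = -90 ∩ DC · AF = 1390/3]
   → D = (37, -2)

D = (37, -2)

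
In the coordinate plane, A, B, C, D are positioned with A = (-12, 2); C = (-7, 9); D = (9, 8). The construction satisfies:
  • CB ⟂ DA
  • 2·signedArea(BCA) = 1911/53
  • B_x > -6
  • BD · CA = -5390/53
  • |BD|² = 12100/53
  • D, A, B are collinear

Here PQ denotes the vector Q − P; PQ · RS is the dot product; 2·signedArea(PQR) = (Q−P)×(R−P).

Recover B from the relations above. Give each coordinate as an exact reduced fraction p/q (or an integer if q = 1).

1. B_x = -293/53  [D, A, B are collinear ∩ CB ⟂ DA]
2. B_y = 204/53  [D, A, B are collinear ∩ CB ⟂ DA]
   → B = (-293/53, 204/53)

B = (-293/53, 204/53)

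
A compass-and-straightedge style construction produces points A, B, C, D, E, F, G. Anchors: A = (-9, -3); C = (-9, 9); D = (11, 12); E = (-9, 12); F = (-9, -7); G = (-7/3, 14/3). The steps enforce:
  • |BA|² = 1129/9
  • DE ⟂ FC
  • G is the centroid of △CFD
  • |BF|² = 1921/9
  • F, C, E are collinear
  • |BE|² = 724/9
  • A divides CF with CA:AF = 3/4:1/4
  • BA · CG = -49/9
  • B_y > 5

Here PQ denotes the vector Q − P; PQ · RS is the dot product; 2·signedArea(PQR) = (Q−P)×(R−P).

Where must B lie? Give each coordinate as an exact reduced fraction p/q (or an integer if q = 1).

B = (-7/3, 6)

1. B_x = -7/3  [line -20/3·x + 13/3·y + -374/9 = 0 ∩ |BF|² = 1921/9]
2. B_y = 6  [line -20/3·x + 13/3·y + -374/9 = 0 ∩ |BF|² = 1921/9]
   → B = (-7/3, 6)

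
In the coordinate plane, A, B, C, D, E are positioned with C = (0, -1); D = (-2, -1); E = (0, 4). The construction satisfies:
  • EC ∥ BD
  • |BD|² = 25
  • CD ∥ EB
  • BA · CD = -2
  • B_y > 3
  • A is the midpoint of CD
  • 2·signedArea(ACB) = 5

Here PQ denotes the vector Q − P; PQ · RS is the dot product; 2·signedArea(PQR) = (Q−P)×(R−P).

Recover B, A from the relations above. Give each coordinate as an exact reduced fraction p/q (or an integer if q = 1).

A = (-1, -1)
B = (-2, 4)

1. B_x = -2  [EC ∥ BD ∩ CD ∥ EB]
2. B_y = 4  [EC ∥ BD ∩ CD ∥ EB]
   → B = (-2, 4)
3. A_x = -1  [A is the midpoint of CD]
4. A_y = -1  [A is the midpoint of CD]
   → A = (-1, -1)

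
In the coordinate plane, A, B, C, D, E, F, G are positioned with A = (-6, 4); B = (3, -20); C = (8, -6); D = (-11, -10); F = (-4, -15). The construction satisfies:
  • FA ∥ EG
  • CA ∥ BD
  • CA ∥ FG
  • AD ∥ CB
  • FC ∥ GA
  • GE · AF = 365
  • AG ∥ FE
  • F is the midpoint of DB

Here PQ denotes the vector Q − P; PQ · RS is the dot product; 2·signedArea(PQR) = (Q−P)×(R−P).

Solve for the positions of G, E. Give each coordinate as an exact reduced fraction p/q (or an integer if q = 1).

E = (-16, -24)
G = (-18, -5)

1. G_x = -18  [FC ∥ GA ∩ CA ∥ FG]
2. G_y = -5  [FC ∥ GA ∩ CA ∥ FG]
   → G = (-18, -5)
3. E_x = -16  [FA ∥ EG ∩ AG ∥ FE]
4. E_y = -24  [FA ∥ EG ∩ AG ∥ FE]
   → E = (-16, -24)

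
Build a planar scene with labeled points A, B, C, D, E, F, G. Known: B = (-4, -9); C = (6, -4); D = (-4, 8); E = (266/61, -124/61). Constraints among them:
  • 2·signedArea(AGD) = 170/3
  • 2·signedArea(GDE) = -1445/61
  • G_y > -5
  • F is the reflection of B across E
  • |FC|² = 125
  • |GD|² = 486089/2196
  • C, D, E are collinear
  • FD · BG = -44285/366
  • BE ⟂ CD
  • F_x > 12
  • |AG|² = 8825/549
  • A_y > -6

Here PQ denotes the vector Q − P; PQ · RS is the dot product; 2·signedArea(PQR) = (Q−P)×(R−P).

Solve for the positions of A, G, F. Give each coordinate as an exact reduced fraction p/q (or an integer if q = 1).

1. F_x = 776/61  [F is the reflection of B across E]
2. F_y = 301/61  [F is the reflection of B across E]
   → F = (776/61, 301/61)
3. G_x = 743/183  [2·signedArea(GDE) = -1445/61 ∩ FD · BG = -44285/366]
4. G_y = -1649/366  [2·signedArea(GDE) = -1445/61 ∩ FD · BG = -44285/366]
   → G = (743/183, -1649/366)
5. A_x = 11/61  [line -4577/366·x + -1475/183·y + -7724/183 = 0 ∩ |AG|² = 8825/549]
6. A_y = -673/122  [line -4577/366·x + -1475/183·y + -7724/183 = 0 ∩ |AG|² = 8825/549]
   → A = (11/61, -673/122)

A = (11/61, -673/122)
F = (776/61, 301/61)
G = (743/183, -1649/366)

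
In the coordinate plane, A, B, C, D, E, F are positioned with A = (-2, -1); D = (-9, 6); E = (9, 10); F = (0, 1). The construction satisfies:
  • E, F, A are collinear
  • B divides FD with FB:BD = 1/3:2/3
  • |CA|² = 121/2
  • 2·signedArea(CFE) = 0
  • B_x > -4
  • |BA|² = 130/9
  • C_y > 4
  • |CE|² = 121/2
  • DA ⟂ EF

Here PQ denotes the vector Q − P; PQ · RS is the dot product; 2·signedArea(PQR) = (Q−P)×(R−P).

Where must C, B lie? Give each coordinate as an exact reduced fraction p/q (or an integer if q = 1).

1. C_x = 7/2  [line -9·x + 9·y + -9 = 0 ∩ |CA|² = 121/2]
2. C_y = 9/2  [line -9·x + 9·y + -9 = 0 ∩ |CA|² = 121/2]
   → C = (7/2, 9/2)
3. B_x = -3  [B divides FD with FB:BD = 1/3:2/3]
4. B_y = 8/3  [B divides FD with FB:BD = 1/3:2/3]
   → B = (-3, 8/3)

B = (-3, 8/3)
C = (7/2, 9/2)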